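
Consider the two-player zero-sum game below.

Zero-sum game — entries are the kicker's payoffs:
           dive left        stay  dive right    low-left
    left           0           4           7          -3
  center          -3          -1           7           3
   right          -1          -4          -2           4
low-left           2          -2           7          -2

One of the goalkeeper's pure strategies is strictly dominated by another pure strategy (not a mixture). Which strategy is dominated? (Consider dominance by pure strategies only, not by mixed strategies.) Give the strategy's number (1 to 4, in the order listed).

The goalkeeper prefers columns that give the kicker less. Compare dive right with stay: 4 < 7, -1 < 7, -4 < -2, -2 < 7.
So stay strictly dominates dive right for the goalkeeper; dive right is strictly dominated.

3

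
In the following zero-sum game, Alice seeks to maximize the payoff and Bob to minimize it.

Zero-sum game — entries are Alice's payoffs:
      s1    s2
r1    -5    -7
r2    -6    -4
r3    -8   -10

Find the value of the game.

-11/2

Row r3 is strictly dominated by row r1, so Alice never plays it.
The remaining 2×2 game on (r1, r2) × (s1, s2) has no saddle point. Let Alice play r1 with probability p; indifference gives −5p − 6(1−p) = −7p − 4(1−p), so p = 1/2.
Similarly Bob's optimal q on s1 is 3/4, and the value is -5·(3/4) + (-7)·(1/4) = -11/2.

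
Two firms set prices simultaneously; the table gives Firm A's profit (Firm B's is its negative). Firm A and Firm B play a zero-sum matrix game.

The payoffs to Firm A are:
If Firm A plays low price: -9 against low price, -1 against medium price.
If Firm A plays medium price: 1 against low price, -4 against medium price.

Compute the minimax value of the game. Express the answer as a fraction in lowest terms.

-37/13

Row minima are -9 and -4, so Firm A's maximin is -4; column maxima are 1 and -1, so Firm B's minimax is -1. These differ, so the equilibrium is in mixed strategies.
Let Firm A play low price with probability p. Firm B is indifferent when −9p + (1−p) = −p − 4(1−p), giving p = 5/13.
Let Firm B play low price with probability q. Firm A is indifferent when −9q − (1−q) = q − 4(1−q), giving q = 3/13.
The value is -9·(3/13) + (-1)·(10/13) = -37/13.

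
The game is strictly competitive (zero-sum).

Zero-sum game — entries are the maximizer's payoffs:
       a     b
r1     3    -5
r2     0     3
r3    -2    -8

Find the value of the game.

Row r3 is strictly dominated by row r1, so the maximizer never plays it.
The remaining 2×2 game on (r1, r2) × (a, b) has no saddle point. Let the maximizer play r1 with probability p; indifference gives 3p = −5p + 3(1−p), so p = 3/11.
Similarly the minimizer's optimal q on a is 8/11, and the value is 3·(8/11) + (-5)·(3/11) = 9/11.

9/11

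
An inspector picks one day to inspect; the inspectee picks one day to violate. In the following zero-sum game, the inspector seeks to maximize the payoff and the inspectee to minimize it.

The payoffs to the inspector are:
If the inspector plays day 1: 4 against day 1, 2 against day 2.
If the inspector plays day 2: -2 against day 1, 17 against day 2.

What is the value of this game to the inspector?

24/7

Row minima are 2 and -2, so the inspector's maximin is 2; column maxima are 4 and 17, so the inspectee's minimax is 4. These differ, so the equilibrium is in mixed strategies.
Let the inspector play day 1 with probability p. The inspectee is indifferent when 4p − 2(1−p) = 2p + 17(1−p), giving p = 19/21.
Let the inspectee play day 1 with probability q. The inspector is indifferent when 4q + 2(1−q) = −2q + 17(1−q), giving q = 5/7.
The value is 4·(5/7) + (2)·(2/7) = 24/7.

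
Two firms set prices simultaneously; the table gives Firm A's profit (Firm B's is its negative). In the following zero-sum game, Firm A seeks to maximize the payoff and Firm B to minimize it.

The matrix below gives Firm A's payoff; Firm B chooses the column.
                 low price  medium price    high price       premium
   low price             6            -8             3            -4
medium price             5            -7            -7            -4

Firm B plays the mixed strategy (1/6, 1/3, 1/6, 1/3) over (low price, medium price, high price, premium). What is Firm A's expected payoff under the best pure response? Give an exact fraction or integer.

low price: (6)·(1/6) + (-8)·(1/3) + (3)·(1/6) + (-4)·(1/3) = -5/2.
medium price: (5)·(1/6) + (-7)·(1/3) + (-7)·(1/6) + (-4)·(1/3) = -4.
The best pure response is low price with expected payoff -5/2.

-5/2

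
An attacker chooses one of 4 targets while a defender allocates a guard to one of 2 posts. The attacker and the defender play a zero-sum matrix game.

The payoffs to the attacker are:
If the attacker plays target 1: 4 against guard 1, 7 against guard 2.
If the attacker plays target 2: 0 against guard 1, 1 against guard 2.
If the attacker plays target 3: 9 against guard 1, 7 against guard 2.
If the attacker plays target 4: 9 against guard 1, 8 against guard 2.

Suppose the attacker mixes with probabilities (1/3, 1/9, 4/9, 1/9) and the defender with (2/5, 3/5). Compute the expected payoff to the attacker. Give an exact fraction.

Against (2/5, 3/5), each row's expected payoff is target 1: 29/5; target 2: 3/5; target 3: 39/5; target 4: 42/5.
Taking the (1/3, 1/9, 4/9, 1/9)-weighted average: (1/3)·(29/5) + (1/9)·(3/5) + (4/9)·(39/5) + (1/9)·(42/5) = 32/5.

32/5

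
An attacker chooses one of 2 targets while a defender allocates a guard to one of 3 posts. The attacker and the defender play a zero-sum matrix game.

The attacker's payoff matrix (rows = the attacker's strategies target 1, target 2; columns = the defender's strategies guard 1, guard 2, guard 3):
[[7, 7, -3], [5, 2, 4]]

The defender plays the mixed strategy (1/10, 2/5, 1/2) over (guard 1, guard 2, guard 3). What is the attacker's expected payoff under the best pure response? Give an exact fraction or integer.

33/10

target 1: (7)·(1/10) + (7)·(2/5) + (-3)·(1/2) = 2.
target 2: (5)·(1/10) + (2)·(2/5) + (4)·(1/2) = 33/10.
The best pure response is target 2 with expected payoff 33/10.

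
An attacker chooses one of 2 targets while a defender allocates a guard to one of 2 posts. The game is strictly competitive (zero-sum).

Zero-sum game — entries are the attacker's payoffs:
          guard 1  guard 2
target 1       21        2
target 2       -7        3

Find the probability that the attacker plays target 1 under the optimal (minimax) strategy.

Row minima are 2 and -7, so the attacker's maximin is 2; column maxima are 21 and 3, so the defender's minimax is 3. These differ, so the equilibrium is in mixed strategies.
Let the attacker play target 1 with probability p. The defender is indifferent when 21p − 7(1−p) = 2p + 3(1−p), giving p = 10/29.

10/29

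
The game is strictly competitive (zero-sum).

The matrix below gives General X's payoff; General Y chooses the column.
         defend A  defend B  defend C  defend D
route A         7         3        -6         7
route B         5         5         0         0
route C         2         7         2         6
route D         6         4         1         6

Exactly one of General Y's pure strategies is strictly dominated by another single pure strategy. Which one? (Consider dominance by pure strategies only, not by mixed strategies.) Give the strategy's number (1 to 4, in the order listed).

General Y prefers columns that give General X less. Compare defend B with defend C: -6 < 3, 0 < 5, 2 < 7, 1 < 4.
So defend C strictly dominates defend B for General Y; defend B is strictly dominated.

2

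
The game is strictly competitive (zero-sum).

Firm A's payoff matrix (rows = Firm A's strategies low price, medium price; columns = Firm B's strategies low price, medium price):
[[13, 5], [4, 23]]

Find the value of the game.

Row minima are 5 and 4, so Firm A's maximin is 5; column maxima are 13 and 23, so Firm B's minimax is 13. These differ, so the equilibrium is in mixed strategies.
Let Firm A play low price with probability p. Firm B is indifferent when 13p + 4(1−p) = 5p + 23(1−p), giving p = 19/27.
Let Firm B play low price with probability q. Firm A is indifferent when 13q + 5(1−q) = 4q + 23(1−q), giving q = 2/3.
The value is 13·(2/3) + (5)·(1/3) = 31/3.

31/3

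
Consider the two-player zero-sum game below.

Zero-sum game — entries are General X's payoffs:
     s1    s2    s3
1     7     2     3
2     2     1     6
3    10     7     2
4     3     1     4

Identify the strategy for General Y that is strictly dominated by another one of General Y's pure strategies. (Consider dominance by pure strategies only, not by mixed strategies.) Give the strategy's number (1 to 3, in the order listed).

General Y prefers columns that give General X less. Compare s1 with s2: 2 < 7, 1 < 2, 7 < 10, 1 < 3.
So s2 strictly dominates s1 for General Y; s1 is strictly dominated.

1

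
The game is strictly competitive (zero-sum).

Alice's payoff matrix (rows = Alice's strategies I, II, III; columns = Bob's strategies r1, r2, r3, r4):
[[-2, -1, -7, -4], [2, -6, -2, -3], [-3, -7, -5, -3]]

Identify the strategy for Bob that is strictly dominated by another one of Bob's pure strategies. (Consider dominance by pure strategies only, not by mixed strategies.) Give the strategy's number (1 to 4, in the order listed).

1

Bob prefers columns that give Alice less. Compare r1 with r3: -7 < -2, -2 < 2, -5 < -3.
So r3 strictly dominates r1 for Bob; r1 is strictly dominated.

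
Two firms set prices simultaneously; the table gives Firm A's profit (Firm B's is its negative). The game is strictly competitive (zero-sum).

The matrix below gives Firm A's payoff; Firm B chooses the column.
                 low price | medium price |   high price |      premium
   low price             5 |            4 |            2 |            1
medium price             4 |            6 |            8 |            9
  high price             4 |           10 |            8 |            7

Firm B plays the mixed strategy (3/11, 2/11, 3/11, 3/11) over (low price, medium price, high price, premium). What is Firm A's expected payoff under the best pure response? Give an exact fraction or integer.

7

low price: (5)·(3/11) + (4)·(2/11) + (2)·(3/11) + (1)·(3/11) = 32/11.
medium price: (4)·(3/11) + (6)·(2/11) + (8)·(3/11) + (9)·(3/11) = 75/11.
high price: (4)·(3/11) + (10)·(2/11) + (8)·(3/11) + (7)·(3/11) = 7.
The best pure response is high price with expected payoff 7.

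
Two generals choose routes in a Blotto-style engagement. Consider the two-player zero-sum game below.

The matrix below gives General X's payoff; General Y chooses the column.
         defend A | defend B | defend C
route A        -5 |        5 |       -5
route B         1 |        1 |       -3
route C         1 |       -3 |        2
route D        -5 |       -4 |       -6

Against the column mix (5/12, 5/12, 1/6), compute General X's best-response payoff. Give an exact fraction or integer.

1/3

route A: (-5)·(5/12) + (5)·(5/12) + (-5)·(1/6) = -5/6.
route B: (1)·(5/12) + (1)·(5/12) + (-3)·(1/6) = 1/3.
route C: (1)·(5/12) + (-3)·(5/12) + (2)·(1/6) = -1/2.
route D: (-5)·(5/12) + (-4)·(5/12) + (-6)·(1/6) = -19/4.
The best pure response is route B with expected payoff 1/3.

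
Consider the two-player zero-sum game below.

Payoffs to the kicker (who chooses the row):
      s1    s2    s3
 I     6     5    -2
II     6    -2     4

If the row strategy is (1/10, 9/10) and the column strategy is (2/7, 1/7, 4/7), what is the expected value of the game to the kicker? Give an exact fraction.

Against (2/7, 1/7, 4/7), each row's expected payoff is I: 9/7; II: 26/7.
Taking the (1/10, 9/10)-weighted average: (1/10)·(9/7) + (9/10)·(26/7) = 243/70.

243/70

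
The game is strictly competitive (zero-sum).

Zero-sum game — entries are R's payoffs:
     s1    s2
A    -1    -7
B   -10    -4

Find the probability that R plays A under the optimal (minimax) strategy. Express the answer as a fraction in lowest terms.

Row minima are -7 and -10, so R's maximin is -7; column maxima are -1 and -4, so C's minimax is -4. These differ, so the equilibrium is in mixed strategies.
Let R play A with probability p. C is indifferent when −p − 10(1−p) = −7p − 4(1−p), giving p = 1/2.

1/2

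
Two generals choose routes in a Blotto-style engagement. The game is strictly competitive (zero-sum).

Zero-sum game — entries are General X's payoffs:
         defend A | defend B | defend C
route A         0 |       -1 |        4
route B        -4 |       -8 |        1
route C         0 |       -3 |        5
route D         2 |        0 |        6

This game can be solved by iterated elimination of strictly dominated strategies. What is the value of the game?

Row route C is strictly dominated by row route D (2>0, 0>-3, 6>5); eliminate route C.
Row route B is strictly dominated by row route A (0>-4, -1>-8, 4>1); eliminate route B.
Row route A is strictly dominated by row route D (2>0, 0>-1, 6>4); eliminate route A.
Column defend C is strictly dominated by defend A for General Y (2<6); eliminate defend C.
Column defend A is strictly dominated by defend B for General Y (0<2); eliminate defend A.
Only (route D, defend B) remains, with payoff 0.

0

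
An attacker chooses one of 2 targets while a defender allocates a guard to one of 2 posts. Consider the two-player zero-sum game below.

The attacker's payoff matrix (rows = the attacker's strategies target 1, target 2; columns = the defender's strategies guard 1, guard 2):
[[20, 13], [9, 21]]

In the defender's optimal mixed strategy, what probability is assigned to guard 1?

Row minima are 13 and 9, so the attacker's maximin is 13; column maxima are 20 and 21, so the defender's minimax is 20. These differ, so the equilibrium is in mixed strategies.
Let the defender play guard 1 with probability q. The attacker is indifferent when 20q + 13(1−q) = 9q + 21(1−q), giving q = 8/19.

8/19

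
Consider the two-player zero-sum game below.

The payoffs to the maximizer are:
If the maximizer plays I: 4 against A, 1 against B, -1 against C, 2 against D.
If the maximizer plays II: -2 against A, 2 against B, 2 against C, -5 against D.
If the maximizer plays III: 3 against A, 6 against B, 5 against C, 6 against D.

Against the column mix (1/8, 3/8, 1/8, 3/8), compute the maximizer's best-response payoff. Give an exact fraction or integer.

11/2

I: (4)·(1/8) + (1)·(3/8) + (-1)·(1/8) + (2)·(3/8) = 3/2.
II: (-2)·(1/8) + (2)·(3/8) + (2)·(1/8) + (-5)·(3/8) = -9/8.
III: (3)·(1/8) + (6)·(3/8) + (5)·(1/8) + (6)·(3/8) = 11/2.
The best pure response is III with expected payoff 11/2.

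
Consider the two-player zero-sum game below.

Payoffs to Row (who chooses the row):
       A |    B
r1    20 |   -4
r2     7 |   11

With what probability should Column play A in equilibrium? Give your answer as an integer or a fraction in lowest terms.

Row minima are -4 and 7, so Row's maximin is 7; column maxima are 20 and 11, so Column's minimax is 11. These differ, so the equilibrium is in mixed strategies.
Let Column play A with probability q. Row is indifferent when 20q − 4(1−q) = 7q + 11(1−q), giving q = 15/28.

15/28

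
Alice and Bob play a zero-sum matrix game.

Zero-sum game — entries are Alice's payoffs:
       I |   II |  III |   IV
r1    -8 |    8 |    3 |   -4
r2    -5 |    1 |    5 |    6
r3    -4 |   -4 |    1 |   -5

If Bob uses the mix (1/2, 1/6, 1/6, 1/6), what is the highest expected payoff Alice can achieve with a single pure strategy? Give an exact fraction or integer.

-1/2

r1: (-8)·(1/2) + (8)·(1/6) + (3)·(1/6) + (-4)·(1/6) = -17/6.
r2: (-5)·(1/2) + (1)·(1/6) + (5)·(1/6) + (6)·(1/6) = -1/2.
r3: (-4)·(1/2) + (-4)·(1/6) + (1)·(1/6) + (-5)·(1/6) = -10/3.
The best pure response is r2 with expected payoff -1/2.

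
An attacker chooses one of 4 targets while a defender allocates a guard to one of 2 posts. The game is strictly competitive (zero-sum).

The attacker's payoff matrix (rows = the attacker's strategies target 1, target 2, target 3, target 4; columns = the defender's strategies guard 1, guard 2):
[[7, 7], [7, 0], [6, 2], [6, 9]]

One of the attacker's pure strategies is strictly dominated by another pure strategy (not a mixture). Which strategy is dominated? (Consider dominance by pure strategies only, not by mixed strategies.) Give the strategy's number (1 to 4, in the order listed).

Compare target 3 with target 1: 7 > 6, 7 > 2.
So target 1 strictly dominates target 3 for the attacker; target 3 is strictly dominated.

3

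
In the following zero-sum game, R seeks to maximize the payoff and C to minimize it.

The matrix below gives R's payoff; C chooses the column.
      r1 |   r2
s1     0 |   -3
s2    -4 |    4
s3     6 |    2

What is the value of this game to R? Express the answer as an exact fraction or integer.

Row s1 is strictly dominated by row s3, so R never plays it.
The remaining 2×2 game on (s2, s3) × (r1, r2) has no saddle point. Let R play s2 with probability p; indifference gives −4p + 6(1−p) = 4p + 2(1−p), so p = 1/3.
Similarly C's optimal q on r1 is 1/6, and the value is -4·(1/6) + (4)·(5/6) = 8/3.

8/3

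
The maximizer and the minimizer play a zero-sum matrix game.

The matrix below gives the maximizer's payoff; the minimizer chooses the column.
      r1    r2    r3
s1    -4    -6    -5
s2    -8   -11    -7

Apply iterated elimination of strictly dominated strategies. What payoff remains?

Column r3 is strictly dominated by r2 for the minimizer (-6<-5, -11<-7); eliminate r3.
Row s2 is strictly dominated by row s1 (-4>-8, -6>-11); eliminate s2.
Column r1 is strictly dominated by r2 for the minimizer (-6<-4); eliminate r1.
Only (s1, r2) remains, with payoff -6.

-6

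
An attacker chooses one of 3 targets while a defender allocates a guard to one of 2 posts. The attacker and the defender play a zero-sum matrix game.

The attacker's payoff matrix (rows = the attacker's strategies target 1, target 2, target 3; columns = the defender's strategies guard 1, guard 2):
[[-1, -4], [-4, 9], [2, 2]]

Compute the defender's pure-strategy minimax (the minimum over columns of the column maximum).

2

The worst case (largest entry) in each column is guard 1: 2, guard 2: 9.
The best (smallest) of these is 2.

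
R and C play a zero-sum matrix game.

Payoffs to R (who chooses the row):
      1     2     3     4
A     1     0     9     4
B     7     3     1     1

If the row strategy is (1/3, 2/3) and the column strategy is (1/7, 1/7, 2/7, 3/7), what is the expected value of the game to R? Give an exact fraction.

Against (1/7, 1/7, 2/7, 3/7), each row's expected payoff is A: 31/7; B: 15/7.
Taking the (1/3, 2/3)-weighted average: (1/3)·(31/7) + (2/3)·(15/7) = 61/21.

61/21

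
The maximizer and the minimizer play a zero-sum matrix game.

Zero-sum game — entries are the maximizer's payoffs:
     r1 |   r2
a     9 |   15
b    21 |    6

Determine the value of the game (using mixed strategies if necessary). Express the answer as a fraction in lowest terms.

Row minima are 9 and 6, so the maximizer's maximin is 9; column maxima are 21 and 15, so the minimizer's minimax is 15. These differ, so the equilibrium is in mixed strategies.
Let the maximizer play a with probability p. The minimizer is indifferent when 9p + 21(1−p) = 15p + 6(1−p), giving p = 5/7.
Let the minimizer play r1 with probability q. The maximizer is indifferent when 9q + 15(1−q) = 21q + 6(1−q), giving q = 3/7.
The value is 9·(3/7) + (15)·(4/7) = 87/7.

87/7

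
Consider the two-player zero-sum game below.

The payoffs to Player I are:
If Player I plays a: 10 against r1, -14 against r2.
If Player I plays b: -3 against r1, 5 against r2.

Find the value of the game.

1/4

Row minima are -14 and -3, so Player I's maximin is -3; column maxima are 10 and 5, so Player II's minimax is 5. These differ, so the equilibrium is in mixed strategies.
Let Player I play a with probability p. Player II is indifferent when 10p − 3(1−p) = −14p + 5(1−p), giving p = 1/4.
Let Player II play r1 with probability q. Player I is indifferent when 10q − 14(1−q) = −3q + 5(1−q), giving q = 19/32.
The value is 10·(19/32) + (-14)·(13/32) = 1/4.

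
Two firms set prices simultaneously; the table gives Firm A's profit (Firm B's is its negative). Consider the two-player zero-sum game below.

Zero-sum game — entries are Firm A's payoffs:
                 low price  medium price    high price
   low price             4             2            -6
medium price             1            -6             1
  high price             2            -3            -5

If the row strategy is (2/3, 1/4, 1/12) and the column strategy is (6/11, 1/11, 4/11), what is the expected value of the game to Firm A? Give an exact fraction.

17/132

Against (6/11, 1/11, 4/11), each row's expected payoff is low price: 2/11; medium price: 4/11; high price: -1.
Taking the (2/3, 1/4, 1/12)-weighted average: (2/3)·(2/11) + (1/4)·(4/11) + (1/12)·(-1) = 17/132.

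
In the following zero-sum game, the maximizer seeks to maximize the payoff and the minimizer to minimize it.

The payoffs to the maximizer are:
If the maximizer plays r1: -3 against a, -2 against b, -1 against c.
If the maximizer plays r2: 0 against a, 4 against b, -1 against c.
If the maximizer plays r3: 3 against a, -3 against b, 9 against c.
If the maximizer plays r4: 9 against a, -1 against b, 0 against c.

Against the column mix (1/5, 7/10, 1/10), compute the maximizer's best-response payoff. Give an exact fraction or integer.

r1: (-3)·(1/5) + (-2)·(7/10) + (-1)·(1/10) = -21/10.
r2: (0)·(1/5) + (4)·(7/10) + (-1)·(1/10) = 27/10.
r3: (3)·(1/5) + (-3)·(7/10) + (9)·(1/10) = -3/5.
r4: (9)·(1/5) + (-1)·(7/10) + (0)·(1/10) = 11/10.
The best pure response is r2 with expected payoff 27/10.

27/10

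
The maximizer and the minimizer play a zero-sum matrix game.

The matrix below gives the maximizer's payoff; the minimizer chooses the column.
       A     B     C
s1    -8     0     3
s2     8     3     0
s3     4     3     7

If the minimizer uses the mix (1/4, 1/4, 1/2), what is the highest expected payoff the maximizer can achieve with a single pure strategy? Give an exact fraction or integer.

s1: (-8)·(1/4) + (0)·(1/4) + (3)·(1/2) = -1/2.
s2: (8)·(1/4) + (3)·(1/4) + (0)·(1/2) = 11/4.
s3: (4)·(1/4) + (3)·(1/4) + (7)·(1/2) = 21/4.
The best pure response is s3 with expected payoff 21/4.

21/4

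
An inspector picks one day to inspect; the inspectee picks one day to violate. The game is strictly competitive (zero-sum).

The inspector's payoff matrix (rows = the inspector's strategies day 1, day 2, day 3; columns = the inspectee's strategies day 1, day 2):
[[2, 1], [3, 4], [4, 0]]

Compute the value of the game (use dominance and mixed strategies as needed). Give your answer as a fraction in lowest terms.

16/5

Row day 1 is strictly dominated by row day 2, so the inspector never plays it.
The remaining 2×2 game on (day 2, day 3) × (day 1, day 2) has no saddle point. Let the inspector play day 2 with probability p; indifference gives 3p + 4(1−p) = 4p, so p = 4/5.
Similarly the inspectee's optimal q on day 1 is 4/5, and the value is 3·(4/5) + (4)·(1/5) = 16/5.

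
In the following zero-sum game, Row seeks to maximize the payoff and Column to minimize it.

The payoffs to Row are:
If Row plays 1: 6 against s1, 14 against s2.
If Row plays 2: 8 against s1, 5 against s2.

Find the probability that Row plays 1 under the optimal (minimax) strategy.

3/11

Row minima are 6 and 5, so Row's maximin is 6; column maxima are 8 and 14, so Column's minimax is 8. These differ, so the equilibrium is in mixed strategies.
Let Row play 1 with probability p. Column is indifferent when 6p + 8(1−p) = 14p + 5(1−p), giving p = 3/11.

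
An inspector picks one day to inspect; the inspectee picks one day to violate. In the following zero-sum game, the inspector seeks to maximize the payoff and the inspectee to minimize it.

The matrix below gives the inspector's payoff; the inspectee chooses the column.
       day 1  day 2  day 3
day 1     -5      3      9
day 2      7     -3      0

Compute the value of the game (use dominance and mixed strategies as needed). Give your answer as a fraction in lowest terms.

Column day 3 is strictly dominated by day 2 for the inspectee (it gives the inspector more in every row).
The remaining 2×2 game on (day 1, day 2) × (day 1, day 2) has no saddle point. Let the inspector play day 1 with probability p; indifference gives −5p + 7(1−p) = 3p − 3(1−p), so p = 5/9.
Similarly the inspectee's optimal q on day 1 is 1/3, and the value is -5·(1/3) + (3)·(2/3) = 1/3.

1/3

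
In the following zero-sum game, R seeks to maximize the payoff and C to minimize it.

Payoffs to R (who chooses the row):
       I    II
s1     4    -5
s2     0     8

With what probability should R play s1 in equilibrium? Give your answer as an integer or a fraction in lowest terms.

8/17

Row minima are -5 and 0, so R's maximin is 0; column maxima are 4 and 8, so C's minimax is 4. These differ, so the equilibrium is in mixed strategies.
Let R play s1 with probability p. C is indifferent when 4p = −5p + 8(1−p), giving p = 8/17.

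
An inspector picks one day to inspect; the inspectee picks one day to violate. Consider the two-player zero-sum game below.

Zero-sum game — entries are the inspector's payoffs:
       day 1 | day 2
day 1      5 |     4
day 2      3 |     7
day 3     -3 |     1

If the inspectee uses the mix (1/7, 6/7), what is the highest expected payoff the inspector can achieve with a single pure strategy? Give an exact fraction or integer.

day 1: (5)·(1/7) + (4)·(6/7) = 29/7.
day 2: (3)·(1/7) + (7)·(6/7) = 45/7.
day 3: (-3)·(1/7) + (1)·(6/7) = 3/7.
The best pure response is day 2 with expected payoff 45/7.

45/7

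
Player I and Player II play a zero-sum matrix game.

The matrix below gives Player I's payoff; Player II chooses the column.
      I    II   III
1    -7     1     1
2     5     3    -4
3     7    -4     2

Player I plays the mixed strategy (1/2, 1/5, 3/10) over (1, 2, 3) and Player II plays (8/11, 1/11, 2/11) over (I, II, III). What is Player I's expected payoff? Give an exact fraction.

Against (8/11, 1/11, 2/11), each row's expected payoff is 1: -53/11; 2: 35/11; 3: 56/11.
Taking the (1/2, 1/5, 3/10)-weighted average: (1/2)·(-53/11) + (1/5)·(35/11) + (3/10)·(56/11) = -27/110.

-27/110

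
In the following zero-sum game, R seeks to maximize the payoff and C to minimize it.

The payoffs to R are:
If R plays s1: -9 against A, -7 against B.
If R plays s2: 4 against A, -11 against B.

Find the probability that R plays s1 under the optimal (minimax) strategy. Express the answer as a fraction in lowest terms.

15/17

Row minima are -9 and -11, so R's maximin is -9; column maxima are 4 and -7, so C's minimax is -7. These differ, so the equilibrium is in mixed strategies.
Let R play s1 with probability p. C is indifferent when −9p + 4(1−p) = −7p − 11(1−p), giving p = 15/17.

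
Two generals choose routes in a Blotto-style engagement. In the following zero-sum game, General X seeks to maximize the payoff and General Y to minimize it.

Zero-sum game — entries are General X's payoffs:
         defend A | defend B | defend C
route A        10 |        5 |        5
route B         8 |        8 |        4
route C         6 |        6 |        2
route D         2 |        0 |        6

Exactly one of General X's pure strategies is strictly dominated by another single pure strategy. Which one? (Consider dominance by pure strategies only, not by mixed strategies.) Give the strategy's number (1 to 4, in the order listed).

Compare route C with route B: 8 > 6, 8 > 6, 4 > 2.
So route B strictly dominates route C for General X; route C is strictly dominated.

3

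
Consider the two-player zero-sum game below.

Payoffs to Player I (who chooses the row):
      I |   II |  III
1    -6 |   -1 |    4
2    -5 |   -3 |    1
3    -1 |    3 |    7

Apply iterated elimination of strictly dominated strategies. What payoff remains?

-1

Row 2 is strictly dominated by row 3 (-1>-5, 3>-3, 7>1); eliminate 2.
Row 1 is strictly dominated by row 3 (-1>-6, 3>-1, 7>4); eliminate 1.
Column III is strictly dominated by I for Player II (-1<7); eliminate III.
Column II is strictly dominated by I for Player II (-1<3); eliminate II.
Only (3, I) remains, with payoff -1.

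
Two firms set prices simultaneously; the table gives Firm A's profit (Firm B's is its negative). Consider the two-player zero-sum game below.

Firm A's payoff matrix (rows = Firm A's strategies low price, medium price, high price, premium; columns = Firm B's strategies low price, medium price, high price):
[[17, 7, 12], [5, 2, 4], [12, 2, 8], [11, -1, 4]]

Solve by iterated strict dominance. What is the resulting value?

Row medium price is strictly dominated by row low price (17>5, 7>2, 12>4); eliminate medium price.
Row high price is strictly dominated by row low price (17>12, 7>2, 12>8); eliminate high price.
Row premium is strictly dominated by row low price (17>11, 7>-1, 12>4); eliminate premium.
Column low price is strictly dominated by medium price for Firm B (7<17); eliminate low price.
Column high price is strictly dominated by medium price for Firm B (7<12); eliminate high price.
Only (low price, medium price) remains, with payoff 7.

7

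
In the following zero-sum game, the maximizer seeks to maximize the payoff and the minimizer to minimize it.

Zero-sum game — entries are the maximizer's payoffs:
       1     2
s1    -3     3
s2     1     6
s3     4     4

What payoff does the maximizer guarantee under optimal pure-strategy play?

Row minima: -3, 1, 4 → the maximizer's maximin is 4.
Column maxima: 4, 6 → the minimizer's minimax is 4.
They coincide at (s3, 1), so the value is 4.

4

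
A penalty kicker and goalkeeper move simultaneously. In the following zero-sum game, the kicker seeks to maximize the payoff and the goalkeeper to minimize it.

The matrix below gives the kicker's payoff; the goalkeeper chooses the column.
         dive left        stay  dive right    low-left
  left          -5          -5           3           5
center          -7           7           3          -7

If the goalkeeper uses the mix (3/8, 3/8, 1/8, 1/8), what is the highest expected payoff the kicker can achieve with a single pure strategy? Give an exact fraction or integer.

left: (-5)·(3/8) + (-5)·(3/8) + (3)·(1/8) + (5)·(1/8) = -11/4.
center: (-7)·(3/8) + (7)·(3/8) + (3)·(1/8) + (-7)·(1/8) = -1/2.
The best pure response is center with expected payoff -1/2.

-1/2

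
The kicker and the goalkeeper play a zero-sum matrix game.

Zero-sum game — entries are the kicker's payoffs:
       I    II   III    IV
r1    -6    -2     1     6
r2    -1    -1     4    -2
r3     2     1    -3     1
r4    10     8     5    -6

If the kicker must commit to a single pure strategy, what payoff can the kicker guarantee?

-2

The worst-case payoff for each row is r1: -6, r2: -2, r3: -3, r4: -6.
The best of these is -2.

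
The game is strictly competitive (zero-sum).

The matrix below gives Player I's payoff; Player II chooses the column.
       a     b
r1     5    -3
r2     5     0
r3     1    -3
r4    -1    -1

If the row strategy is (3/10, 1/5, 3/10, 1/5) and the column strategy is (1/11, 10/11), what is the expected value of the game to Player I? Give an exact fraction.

Against (1/11, 10/11), each row's expected payoff is r1: -25/11; r2: 5/11; r3: -29/11; r4: -1.
Taking the (3/10, 1/5, 3/10, 1/5)-weighted average: (3/10)·(-25/11) + (1/5)·(5/11) + (3/10)·(-29/11) + (1/5)·(-1) = -87/55.

-87/55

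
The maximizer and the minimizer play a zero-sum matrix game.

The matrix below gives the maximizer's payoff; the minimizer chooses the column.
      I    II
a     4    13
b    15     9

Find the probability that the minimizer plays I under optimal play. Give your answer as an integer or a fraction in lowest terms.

4/15

Row minima are 4 and 9, so the maximizer's maximin is 9; column maxima are 15 and 13, so the minimizer's minimax is 13. These differ, so the equilibrium is in mixed strategies.
Let the minimizer play I with probability q. The maximizer is indifferent when 4q + 13(1−q) = 15q + 9(1−q), giving q = 4/15.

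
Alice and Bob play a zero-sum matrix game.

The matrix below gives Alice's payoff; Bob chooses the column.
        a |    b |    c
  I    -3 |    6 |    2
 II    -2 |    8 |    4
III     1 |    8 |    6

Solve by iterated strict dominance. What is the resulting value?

1

Column c is strictly dominated by a for Bob (-3<2, -2<4, 1<6); eliminate c.
Row I is strictly dominated by row II (-2>-3, 8>6); eliminate I.
Column b is strictly dominated by a for Bob (-2<8, 1<8); eliminate b.
Row II is strictly dominated by row III (1>-2); eliminate II.
Only (III, a) remains, with payoff 1.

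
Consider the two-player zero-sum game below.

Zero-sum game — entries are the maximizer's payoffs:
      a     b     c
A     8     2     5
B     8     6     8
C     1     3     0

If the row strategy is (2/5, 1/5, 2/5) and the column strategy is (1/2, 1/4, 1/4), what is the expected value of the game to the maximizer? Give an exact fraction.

43/10

Against (1/2, 1/4, 1/4), each row's expected payoff is A: 23/4; B: 15/2; C: 5/4.
Taking the (2/5, 1/5, 2/5)-weighted average: (2/5)·(23/4) + (1/5)·(15/2) + (2/5)·(5/4) = 43/10.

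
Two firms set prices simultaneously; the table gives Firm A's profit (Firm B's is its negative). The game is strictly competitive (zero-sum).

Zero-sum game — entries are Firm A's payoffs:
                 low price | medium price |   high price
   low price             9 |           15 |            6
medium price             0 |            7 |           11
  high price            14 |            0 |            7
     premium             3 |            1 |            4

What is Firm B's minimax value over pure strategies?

11

The worst case (largest entry) in each column is low price: 14, medium price: 15, high price: 11.
The best (smallest) of these is 11.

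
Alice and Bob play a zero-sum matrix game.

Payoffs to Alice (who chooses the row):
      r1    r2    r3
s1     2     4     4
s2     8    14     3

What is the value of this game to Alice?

Column r2 is strictly dominated by r1 for Bob (it gives Alice more in every row).
The remaining 2×2 game on (s1, s2) × (r1, r3) has no saddle point. Let Alice play s1 with probability p; indifference gives 2p + 8(1−p) = 4p + 3(1−p), so p = 5/7.
Similarly Bob's optimal q on r1 is 1/7, and the value is 2·(1/7) + (4)·(6/7) = 26/7.

26/7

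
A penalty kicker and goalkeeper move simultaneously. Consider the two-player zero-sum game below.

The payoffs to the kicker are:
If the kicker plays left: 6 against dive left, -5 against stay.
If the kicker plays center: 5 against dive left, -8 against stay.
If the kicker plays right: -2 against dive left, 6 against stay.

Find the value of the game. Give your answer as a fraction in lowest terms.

Row center is strictly dominated by row left, so the kicker never plays it.
The remaining 2×2 game on (left, right) × (dive left, stay) has no saddle point. Let the kicker play left with probability p; indifference gives 6p − 2(1−p) = −5p + 6(1−p), so p = 8/19.
Similarly the goalkeeper's optimal q on dive left is 11/19, and the value is 6·(11/19) + (-5)·(8/19) = 26/19.

26/19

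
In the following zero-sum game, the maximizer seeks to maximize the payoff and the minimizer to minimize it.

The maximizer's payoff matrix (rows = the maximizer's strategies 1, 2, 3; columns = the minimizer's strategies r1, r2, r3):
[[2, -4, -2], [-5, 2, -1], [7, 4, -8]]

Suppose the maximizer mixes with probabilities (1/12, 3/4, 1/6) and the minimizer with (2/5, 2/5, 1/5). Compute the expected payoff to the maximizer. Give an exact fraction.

-41/60

Against (2/5, 2/5, 1/5), each row's expected payoff is 1: -6/5; 2: -7/5; 3: 14/5.
Taking the (1/12, 3/4, 1/6)-weighted average: (1/12)·(-6/5) + (3/4)·(-7/5) + (1/6)·(14/5) = -41/60.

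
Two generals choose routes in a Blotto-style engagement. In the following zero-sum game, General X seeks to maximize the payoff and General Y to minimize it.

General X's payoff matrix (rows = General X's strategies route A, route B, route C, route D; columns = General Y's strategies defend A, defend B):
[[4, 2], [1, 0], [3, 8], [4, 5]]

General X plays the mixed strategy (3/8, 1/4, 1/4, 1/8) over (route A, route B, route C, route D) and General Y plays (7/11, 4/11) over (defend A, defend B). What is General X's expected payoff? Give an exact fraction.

69/22

Against (7/11, 4/11), each row's expected payoff is route A: 36/11; route B: 7/11; route C: 53/11; route D: 48/11.
Taking the (3/8, 1/4, 1/4, 1/8)-weighted average: (3/8)·(36/11) + (1/4)·(7/11) + (1/4)·(53/11) + (1/8)·(48/11) = 69/22.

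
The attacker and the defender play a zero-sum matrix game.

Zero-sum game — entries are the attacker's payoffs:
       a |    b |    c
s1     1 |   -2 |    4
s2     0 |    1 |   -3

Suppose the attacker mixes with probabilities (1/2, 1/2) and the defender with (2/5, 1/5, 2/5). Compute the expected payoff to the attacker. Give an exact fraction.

3/10

Against (2/5, 1/5, 2/5), each row's expected payoff is s1: 8/5; s2: -1.
Taking the (1/2, 1/2)-weighted average: (1/2)·(8/5) + (1/2)·(-1) = 3/10.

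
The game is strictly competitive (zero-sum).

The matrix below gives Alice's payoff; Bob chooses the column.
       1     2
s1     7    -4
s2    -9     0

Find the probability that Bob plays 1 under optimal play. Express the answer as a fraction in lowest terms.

1/5

Row minima are -4 and -9, so Alice's maximin is -4; column maxima are 7 and 0, so Bob's minimax is 0. These differ, so the equilibrium is in mixed strategies.
Let Bob play 1 with probability q. Alice is indifferent when 7q − 4(1−q) = −9q, giving q = 1/5.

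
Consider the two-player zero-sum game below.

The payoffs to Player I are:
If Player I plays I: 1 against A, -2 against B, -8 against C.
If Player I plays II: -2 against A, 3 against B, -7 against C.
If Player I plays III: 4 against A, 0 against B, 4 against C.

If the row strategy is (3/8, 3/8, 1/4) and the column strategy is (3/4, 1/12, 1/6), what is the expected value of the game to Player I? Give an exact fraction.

Against (3/4, 1/12, 1/6), each row's expected payoff is I: -3/4; II: -29/12; III: 11/3.
Taking the (3/8, 3/8, 1/4)-weighted average: (3/8)·(-3/4) + (3/8)·(-29/12) + (1/4)·(11/3) = -13/48.

-13/48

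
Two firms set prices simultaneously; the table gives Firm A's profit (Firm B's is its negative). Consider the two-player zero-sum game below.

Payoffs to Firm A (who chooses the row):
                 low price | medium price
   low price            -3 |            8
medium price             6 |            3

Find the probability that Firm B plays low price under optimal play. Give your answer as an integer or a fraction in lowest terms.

5/14

Row minima are -3 and 3, so Firm A's maximin is 3; column maxima are 6 and 8, so Firm B's minimax is 6. These differ, so the equilibrium is in mixed strategies.
Let Firm B play low price with probability q. Firm A is indifferent when −3q + 8(1−q) = 6q + 3(1−q), giving q = 5/14.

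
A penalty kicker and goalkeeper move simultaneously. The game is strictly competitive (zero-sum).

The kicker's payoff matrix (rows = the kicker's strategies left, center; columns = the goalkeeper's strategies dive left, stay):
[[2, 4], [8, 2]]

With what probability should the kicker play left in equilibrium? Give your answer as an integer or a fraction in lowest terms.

Row minima are 2 and 2, so the kicker's maximin is 2; column maxima are 8 and 4, so the goalkeeper's minimax is 4. These differ, so the equilibrium is in mixed strategies.
Let the kicker play left with probability p. The goalkeeper is indifferent when 2p + 8(1−p) = 4p + 2(1−p), giving p = 3/4.

3/4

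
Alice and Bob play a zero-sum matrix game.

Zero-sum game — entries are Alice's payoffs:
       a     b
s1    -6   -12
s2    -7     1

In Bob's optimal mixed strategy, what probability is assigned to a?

13/14

Row minima are -12 and -7, so Alice's maximin is -7; column maxima are -6 and 1, so Bob's minimax is -6. These differ, so the equilibrium is in mixed strategies.
Let Bob play a with probability q. Alice is indifferent when −6q − 12(1−q) = −7q + (1−q), giving q = 13/14.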